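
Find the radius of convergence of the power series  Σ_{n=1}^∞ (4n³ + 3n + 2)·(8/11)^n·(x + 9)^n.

Apply the ratio test: |a_{n+1}| / |a_n| = [(4(n+1)³ + 3(n+1) + 2)/(4n³ + 3n + 2)] · 8/11, which tends to 8/11 as n → ∞.
Convergence for |x + 9| · 8/11 < 1, i.e. |x + 9| < 11/8. So R = 11/8.

R = 11/8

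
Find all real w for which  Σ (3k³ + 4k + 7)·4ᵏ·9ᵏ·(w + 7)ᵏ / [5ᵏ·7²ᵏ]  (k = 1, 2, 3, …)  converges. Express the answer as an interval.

By the ratio test, |a_{k+1}/a_k| = [(3(k+1)³ + 4(k+1) + 7)/(3k³ + 4k + 7)] · 4·9/(5·49) → 36/245.
The series converges when 36/245 · |w + 7| < 1, giving R = 245/36.
Endpoint w = -7/36: the terms do not tend to 0, so the series diverges.
When w = -497/36, the terms do not tend to 0, so the series diverges.

(-497/36, -7/36)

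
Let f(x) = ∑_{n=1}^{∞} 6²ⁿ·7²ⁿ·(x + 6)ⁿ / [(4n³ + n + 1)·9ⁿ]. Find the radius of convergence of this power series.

R = 1/196

Apply the ratio test: |a_{n+1}| / |a_n| = [(4n³ + n + 1)/(4(n+1)³ + (n+1) + 1)] · 36·49/9, which tends to 196 as n → ∞.
Hence the series converges for |x + 6| < 1/(196) = 1/196, so the radius of convergence is 1/196.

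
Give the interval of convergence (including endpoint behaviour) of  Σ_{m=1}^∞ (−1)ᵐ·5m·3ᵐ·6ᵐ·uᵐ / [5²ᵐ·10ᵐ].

(-125/9, 125/9)

The ratio of consecutive coefficients is [5(m+1)/5m] · 3·6/(25·10) → 9/125.
Hence the series converges for |u| < 1/(9/125) = 125/9, so the radius of convergence is 125/9.
When u = 125/9, the terms do not tend to 0, so the series diverges.
Endpoint u = -125/9: the m-th term does not approach 0; divergence by the term test.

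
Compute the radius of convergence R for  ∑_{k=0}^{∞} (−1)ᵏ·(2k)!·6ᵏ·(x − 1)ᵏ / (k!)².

By the ratio test, |a_{k+1}/a_k| = (2k+1)·(2k+2)/(k+1)² · 6 → 24.
Thus R = 1/(24) = 1/24.

R = 1/24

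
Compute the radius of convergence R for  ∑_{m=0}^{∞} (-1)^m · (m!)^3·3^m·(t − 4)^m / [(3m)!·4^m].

R = 36

Ratio test: |a_{m+1}/a_m| = (m+1)³/[(3m+1)·(3m+2)·(3m+3)] · 3/4 → 1/36 as m → ∞.
Hence the series converges for |t − 4| < 1/(1/36) = 36, so the radius of convergence is 36.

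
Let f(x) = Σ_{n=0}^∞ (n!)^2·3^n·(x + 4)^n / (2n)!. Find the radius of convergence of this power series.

Apply the ratio test: |a_{n+1}| / |a_n| = (n+1)²/[(2n+1)·(2n+2)] · 3, which tends to 3/4 as n → ∞.
The series converges when 3/4 · |x + 4| < 1, giving R = 4/3.

R = 4/3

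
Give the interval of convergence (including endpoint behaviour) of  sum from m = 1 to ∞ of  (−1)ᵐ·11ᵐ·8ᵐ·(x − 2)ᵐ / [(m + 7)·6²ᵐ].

By the ratio test, |a_{m+1}/a_m| = [(m + 7)/((m+1) + 7)] · 11·8/36 → 22/9.
Convergence for |x − 2| · 22/9 < 1, i.e. |x − 2| < 9/22. So R = 9/22.
Check x = 53/22: convergence follows from the alternating series test (terms decrease monotonically to 0).
At x = 35/22: the terms are asymptotic to a nonzero constant times 1/m, so the series diverges by limit comparison with Σ 1/m.

(35/22, 53/22]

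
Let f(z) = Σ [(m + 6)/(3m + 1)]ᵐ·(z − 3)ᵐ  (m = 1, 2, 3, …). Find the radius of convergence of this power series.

R = 3

Applying the root test, |a_m|^(1/m) = (m + 6)/(3m + 1) → 1/3.
Convergence for |z − 3| · 1/3 < 1, i.e. |z − 3| < 3. So R = 3.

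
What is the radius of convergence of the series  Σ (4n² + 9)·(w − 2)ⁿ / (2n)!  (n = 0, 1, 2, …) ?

R = ∞

By the ratio test, |a_{n+1}/a_n| = (4(n+1)² + 9)/(4n² + 9) · 1/[(2n+1)·(2n+2)] → 0.
The limit is 0, so the series converges for all w; R = ∞.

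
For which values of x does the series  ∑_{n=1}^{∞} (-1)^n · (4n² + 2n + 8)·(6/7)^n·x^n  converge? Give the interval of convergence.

The ratio of consecutive coefficients is [(4(n+1)² + 2(n+1) + 8)/(4n² + 2n + 8)] · 6/7 → 6/7.
Convergence for |x| · 6/7 < 1, i.e. |x| < 7/6. So R = 7/6.
Check x = 7/6: the terms do not tend to 0, so the series diverges.
At x = -7/6: the terms do not tend to 0, so the series diverges.

(-7/6, 7/6)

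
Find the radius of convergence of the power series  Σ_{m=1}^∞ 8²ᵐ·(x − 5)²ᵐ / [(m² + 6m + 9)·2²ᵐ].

R = 1/4

By the ratio test, |a_{m+1}/a_m| = [(m² + 6m + 9)/((m+1)² + 6(m+1) + 9)] · 64/4 → 16.
Successive powers of (x − 5) differ by 2, so the series converges when |x − 5|² · 16 < 1, i.e. |x − 5| < √(1/16) = 1/4. So R = 1/4.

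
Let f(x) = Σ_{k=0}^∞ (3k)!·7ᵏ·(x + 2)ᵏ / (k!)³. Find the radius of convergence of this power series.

Apply the ratio test: |a_{k+1}| / |a_k| = (3k+1)·(3k+2)·(3k+3)/(k+1)³ · 7, which tends to 189 as k → ∞.
Thus R = 1/(189) = 1/189.

R = 1/189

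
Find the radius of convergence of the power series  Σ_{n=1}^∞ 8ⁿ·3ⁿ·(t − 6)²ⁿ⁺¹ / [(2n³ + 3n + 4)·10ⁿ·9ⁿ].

R = √15/2

By the ratio test, |a_{n+1}/a_n| = [(2n³ + 3n + 4)/(2(n+1)³ + 3(n+1) + 4)] · 8·3/(10·9) → 4/15.
Writing y = (t − 6)², the series in y has radius 15/4, so |t − 6| < √(15/4) and R = √15/2.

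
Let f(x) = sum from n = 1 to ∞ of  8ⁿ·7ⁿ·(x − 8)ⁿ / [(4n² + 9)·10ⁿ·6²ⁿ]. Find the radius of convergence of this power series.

Ratio test: |a_{n+1}/a_n| = [(4n² + 9)/(4(n+1)² + 9)] · 8·7/(10·36) → 7/45 as n → ∞.
Convergence for |x − 8| · 7/45 < 1, i.e. |x − 8| < 45/7. So R = 45/7.

R = 45/7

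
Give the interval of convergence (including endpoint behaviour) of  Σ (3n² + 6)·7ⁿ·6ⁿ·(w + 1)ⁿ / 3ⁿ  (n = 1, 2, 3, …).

(-15/14, -13/14)

The ratio of consecutive coefficients is [(3(n+1)² + 6)/(3n² + 6)] · 7·6/3 → 14.
Convergence for |w + 1| · 14 < 1, i.e. |w + 1| < 1/14. So R = 1/14.
At w = -13/14: the terms do not tend to 0, so the series diverges.
Endpoint w = -15/14: the n-th term does not approach 0; divergence by the term test.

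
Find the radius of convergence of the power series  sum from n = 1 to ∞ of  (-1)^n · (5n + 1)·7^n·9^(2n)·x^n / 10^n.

R = 10/567

By the ratio test, |a_{n+1}/a_n| = [(5(n+1) + 1)/(5n + 1)] · 7·81/10 → 567/10.
Hence the series converges for |x| < 1/(567/10) = 10/567, so the radius of convergence is 10/567.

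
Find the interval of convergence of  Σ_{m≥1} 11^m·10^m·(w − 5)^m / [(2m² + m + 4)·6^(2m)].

[257/55, 293/55]

The ratio of consecutive coefficients is [(2m² + m + 4)/(2(m+1)² + (m+1) + 4)] · 11·10/36 → 55/18.
Convergence for |w − 5| · 55/18 < 1, i.e. |w − 5| < 18/55. So R = 18/55.
When w = 293/55, the series is dominated by a constant times Σ 1/m², which converges (p = 2 > 1).
At w = 257/55: absolute convergence follows by limit comparison with Σ 1/m².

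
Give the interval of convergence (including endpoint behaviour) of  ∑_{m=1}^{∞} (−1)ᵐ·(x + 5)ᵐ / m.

(-6, -4]

The ratio of consecutive coefficients is m/(m+1) → 1.
Convergence for |x + 5| < 1, so R = 1.
At x = -4: the terms alternate in sign and decrease monotonically to 0 in absolute value (size ~ c/m), so the alternating series test gives convergence.
At x = -6: the terms behave like c/m; limit comparison with the harmonic series gives divergence.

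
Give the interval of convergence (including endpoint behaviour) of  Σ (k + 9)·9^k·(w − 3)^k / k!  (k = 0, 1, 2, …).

(−∞, ∞)

By the ratio test, |a_{k+1}/a_k| = ((k+1) + 9)/(k + 9) · 9 · 1/(k+1) → 0.
Since the limit is 0 < 1 for every w, the series converges on all of ℝ and R = ∞.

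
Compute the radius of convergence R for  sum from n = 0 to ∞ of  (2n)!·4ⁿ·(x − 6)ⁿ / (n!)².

Ratio test: |a_{n+1}/a_n| = (2n+1)·(2n+2)/(n+1)² · 4 → 16 as n → ∞.
Thus R = 1/(16) = 1/16.

R = 1/16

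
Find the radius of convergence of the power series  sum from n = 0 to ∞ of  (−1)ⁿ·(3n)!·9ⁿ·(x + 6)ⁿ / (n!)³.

By the ratio test, |a_{n+1}/a_n| = (3n+1)·(3n+2)·(3n+3)/(n+1)³ · 9 → 243.
Hence the series converges for |x + 6| < 1/(243) = 1/243, so the radius of convergence is 1/243.

R = 1/243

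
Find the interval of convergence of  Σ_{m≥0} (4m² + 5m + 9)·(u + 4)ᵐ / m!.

The ratio of consecutive coefficients is (4(m+1)² + 5(m+1) + 9)/(4m² + 5m + 9) · 1/(m+1) → 0.
Since the limit is 0 < 1 for every u, the series converges on all of ℝ and R = ∞.

(−∞, ∞)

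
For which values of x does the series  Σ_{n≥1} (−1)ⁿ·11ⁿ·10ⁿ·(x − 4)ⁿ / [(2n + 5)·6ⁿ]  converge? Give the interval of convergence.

(217/55, 223/55]

Apply the ratio test: |a_{n+1}| / |a_n| = [(2n + 5)/(2(n+1) + 5)] · 11·10/6, which tends to 55/3 as n → ∞.
Convergence for |x − 4| · 55/3 < 1, i.e. |x − 4| < 3/55. So R = 3/55.
Check x = 223/55: the terms alternate in sign and decrease monotonically to 0 in absolute value (size ~ c/n), so the alternating series test gives convergence.
Check x = 217/55: the terms behave like c/n; limit comparison with the harmonic series gives divergence.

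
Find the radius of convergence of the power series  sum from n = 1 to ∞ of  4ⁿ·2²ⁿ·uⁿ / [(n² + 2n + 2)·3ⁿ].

R = 3/16

The ratio of consecutive coefficients is [(n² + 2n + 2)/((n+1)² + 2(n+1) + 2)] · 4·4/3 → 16/3.
Thus R = 1/(16/3) = 3/16.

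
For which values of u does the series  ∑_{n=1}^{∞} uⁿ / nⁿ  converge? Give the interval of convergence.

(−∞, ∞)

Applying the root test, |a_n|^(1/n) = 1/n → 0.
Since the n-th root of |a_n| tends to 0, the series converges for all real u; R = ∞.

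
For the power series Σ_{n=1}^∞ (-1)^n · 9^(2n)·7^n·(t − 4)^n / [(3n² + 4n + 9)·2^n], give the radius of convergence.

Apply the ratio test: |a_{n+1}| / |a_n| = [(3n² + 4n + 9)/(3(n+1)² + 4(n+1) + 9)] · 81·7/2, which tends to 567/2 as n → ∞.
Hence the series converges for |t − 4| < 1/(567/2) = 2/567, so the radius of convergence is 2/567.

R = 2/567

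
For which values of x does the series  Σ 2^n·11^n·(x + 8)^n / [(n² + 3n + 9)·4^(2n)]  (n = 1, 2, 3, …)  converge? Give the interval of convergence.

[-96/11, -80/11]

Ratio test: |a_{n+1}/a_n| = [(n² + 3n + 9)/((n+1)² + 3(n+1) + 9)] · 2·11/16 → 11/8 as n → ∞.
Hence the series converges for |x + 8| < 1/(11/8) = 8/11, so the radius of convergence is 8/11.
At x = -80/11: the terms are on the order of 1/n², so the series converges absolutely by comparison with the p-series (p = 2 > 1).
At x = -96/11: the terms are on the order of 1/n², so the series converges absolutely by comparison with the p-series (p = 2 > 1).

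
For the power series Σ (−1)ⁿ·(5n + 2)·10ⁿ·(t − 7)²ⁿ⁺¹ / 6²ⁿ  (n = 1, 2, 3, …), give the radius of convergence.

R = 3√10/5

Apply the ratio test: |a_{n+1}| / |a_n| = [(5(n+1) + 2)/(5n + 2)] · 10/36, which tends to 5/18 as n → ∞.
Since the exponent of (t − 7) increases by 2 each term, convergence requires |t − 7|² < 18/5, hence R = 3√10/5.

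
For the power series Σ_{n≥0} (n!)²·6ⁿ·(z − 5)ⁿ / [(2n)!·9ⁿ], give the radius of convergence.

The ratio of consecutive coefficients is (n+1)²/[(2n+1)·(2n+2)] · 6/9 → 1/6.
The series converges when 1/6 · |z − 5| < 1, giving R = 6.

R = 6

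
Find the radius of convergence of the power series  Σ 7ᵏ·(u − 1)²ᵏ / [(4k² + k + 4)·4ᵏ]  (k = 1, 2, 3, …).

Apply the ratio test: |a_{k+1}| / |a_k| = [(4k² + k + 4)/(4(k+1)² + (k+1) + 4)] · 7/4, which tends to 7/4 as k → ∞.
Successive powers of (u − 1) differ by 2, so the series converges when |u − 1|² · 7/4 < 1, i.e. |u − 1| < √(4/7). So R = 2√7/7.

R = 2√7/7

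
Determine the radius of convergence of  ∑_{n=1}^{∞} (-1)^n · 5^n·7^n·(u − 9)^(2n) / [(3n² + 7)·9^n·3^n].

R = 3√105/35

Apply the ratio test: |a_{n+1}| / |a_n| = [(3n² + 7)/(3(n+1)² + 7)] · 5·7/(9·3), which tends to 35/27 as n → ∞.
Since the exponent of (u − 9) increases by 2 each term, convergence requires |u − 9|² < 27/35, hence R = 3√105/35.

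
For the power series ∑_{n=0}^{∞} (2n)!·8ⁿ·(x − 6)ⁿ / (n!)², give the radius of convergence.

R = 1/32

The ratio of consecutive coefficients is (2n+1)·(2n+2)/(n+1)² · 8 → 32.
Hence the series converges for |x − 6| < 1/(32) = 1/32, so the radius of convergence is 1/32.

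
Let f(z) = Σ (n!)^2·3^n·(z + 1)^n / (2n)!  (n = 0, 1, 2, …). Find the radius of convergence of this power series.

R = 4/3

By the ratio test, |a_{n+1}/a_n| = (n+1)²/[(2n+1)·(2n+2)] · 3 → 3/4.
Thus R = 1/(3/4) = 4/3.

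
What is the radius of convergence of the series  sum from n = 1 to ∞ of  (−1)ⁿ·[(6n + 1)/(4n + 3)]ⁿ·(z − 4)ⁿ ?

R = 2/3

Applying the root test, |a_n|^(1/n) = (6n + 1)/(4n + 3) → 3/2.
Hence the series converges for |z − 4| < 1/(3/2) = 2/3, so the radius of convergence is 2/3.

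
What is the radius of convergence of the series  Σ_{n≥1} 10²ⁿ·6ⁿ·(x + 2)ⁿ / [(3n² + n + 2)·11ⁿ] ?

By the ratio test, |a_{n+1}/a_n| = [(3n² + n + 2)/(3(n+1)² + (n+1) + 2)] · 100·6/11 → 600/11.
The series converges when 600/11 · |x + 2| < 1, giving R = 11/600.

R = 11/600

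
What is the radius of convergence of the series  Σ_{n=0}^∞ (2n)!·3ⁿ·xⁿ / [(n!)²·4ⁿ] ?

R = 1/3

Ratio test: |a_{n+1}/a_n| = (2n+1)·(2n+2)/(n+1)² · 3/4 → 3 as n → ∞.
The series converges when 3 · |x| < 1, giving R = 1/3.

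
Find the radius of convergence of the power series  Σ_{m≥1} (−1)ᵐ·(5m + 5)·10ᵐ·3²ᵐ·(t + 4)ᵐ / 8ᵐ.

R = 4/45

The ratio of consecutive coefficients is [(5(m+1) + 5)/(5m + 5)] · 10·9/8 → 45/4.
The series converges when 45/4 · |t + 4| < 1, giving R = 4/45.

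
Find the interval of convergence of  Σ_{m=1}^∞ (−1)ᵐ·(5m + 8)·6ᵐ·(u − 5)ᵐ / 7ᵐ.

Apply the ratio test: |a_{m+1}| / |a_m| = [(5(m+1) + 8)/(5m + 8)] · 6/7, which tends to 6/7 as m → ∞.
The series converges when 6/7 · |u − 5| < 1, giving R = 7/6.
At u = 37/6: the terms do not tend to 0, so the series diverges.
Check u = 23/6: the terms have absolute value of order m, which does not tend to 0, so the series diverges by the divergence test.

(23/6, 37/6)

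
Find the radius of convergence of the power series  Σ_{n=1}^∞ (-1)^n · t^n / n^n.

Applying the root test, |a_n|^(1/n) = 1/n → 0.
Since the n-th root of |a_n| tends to 0, the series converges for all real t; R = ∞.

R = ∞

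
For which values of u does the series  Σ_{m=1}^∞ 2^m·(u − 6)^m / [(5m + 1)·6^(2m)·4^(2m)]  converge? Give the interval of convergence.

[-282, 294)

Apply the ratio test: |a_{m+1}| / |a_m| = [(5m + 1)/(5(m+1) + 1)] · 2/(36·16), which tends to 1/288 as m → ∞.
Thus R = 1/(1/288) = 288.
Endpoint u = 294: comparison with the harmonic series Σ 1/m shows the series diverges.
Check u = -282: convergence follows from the alternating series test (terms decrease monotonically to 0).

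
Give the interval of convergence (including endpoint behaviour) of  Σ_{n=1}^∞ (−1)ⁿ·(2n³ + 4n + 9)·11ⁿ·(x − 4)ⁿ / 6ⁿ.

(38/11, 50/11)

Ratio test: |a_{n+1}/a_n| = [(2(n+1)³ + 4(n+1) + 9)/(2n³ + 4n + 9)] · 11/6 → 11/6 as n → ∞.
Hence the series converges for |x − 4| < 1/(11/6) = 6/11, so the radius of convergence is 6/11.
Check x = 50/11: the terms have absolute value of order n³, which does not tend to 0, so the series diverges by the divergence test.
Endpoint x = 38/11: the terms have absolute value of order n³, which does not tend to 0, so the series diverges by the divergence test.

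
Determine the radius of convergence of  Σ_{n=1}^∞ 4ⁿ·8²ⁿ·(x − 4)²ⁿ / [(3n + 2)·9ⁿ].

R = 3/16

By the ratio test, |a_{n+1}/a_n| = [(3n + 2)/(3(n+1) + 2)] · 4·64/9 → 256/9.
Successive powers of (x − 4) differ by 2, so the series converges when |x − 4|² · 256/9 < 1, i.e. |x − 4| < √(9/256) = 3/16. So R = 3/16.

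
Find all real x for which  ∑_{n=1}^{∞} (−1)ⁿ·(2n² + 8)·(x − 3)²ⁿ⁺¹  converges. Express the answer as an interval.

Apply the ratio test: |a_{n+1}| / |a_n| = (2(n+1)² + 8)/(2n² + 8), which tends to 1 as n → ∞.
Since the exponent of (x − 3) increases by 2 each term, convergence requires |x − 3|² < 1, hence R = 1.
At x = 4: the terms do not tend to 0, so the series diverges.
When x = 2, the n-th term does not approach 0; divergence by the term test.

(2, 4)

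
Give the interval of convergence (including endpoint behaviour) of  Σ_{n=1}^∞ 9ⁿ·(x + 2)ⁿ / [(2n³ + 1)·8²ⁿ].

The ratio of consecutive coefficients is [(2n³ + 1)/(2(n+1)³ + 1)] · 9/64 → 9/64.
Convergence for |x + 2| · 9/64 < 1, i.e. |x + 2| < 64/9. So R = 64/9.
When x = 46/9, the terms are on the order of 1/n³, so the series converges absolutely by comparison with the p-series (p = 3 > 1).
Check x = -82/9: absolute convergence follows by limit comparison with Σ 1/n³.

[-82/9, 46/9]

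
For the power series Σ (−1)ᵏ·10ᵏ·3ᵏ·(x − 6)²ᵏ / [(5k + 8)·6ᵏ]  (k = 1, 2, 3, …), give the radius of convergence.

R = √5/5

Ratio test: |a_{k+1}/a_k| = [(5k + 8)/(5(k+1) + 8)] · 10·3/6 → 5 as k → ∞.
Writing y = (x − 6)², the series in y has radius 1/5, so |x − 6| < √(1/5) and R = √5/5.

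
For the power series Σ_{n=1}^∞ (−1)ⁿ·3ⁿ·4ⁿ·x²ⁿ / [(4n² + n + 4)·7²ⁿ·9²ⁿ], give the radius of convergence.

The ratio of consecutive coefficients is [(4n² + n + 4)/(4(n+1)² + (n+1) + 4)] · 3·4/(49·81) → 4/1323.
Writing y = x², the series in y has radius 1323/4, so |x| < √(1323/4) and R = 21√3/2.

R = 21√3/2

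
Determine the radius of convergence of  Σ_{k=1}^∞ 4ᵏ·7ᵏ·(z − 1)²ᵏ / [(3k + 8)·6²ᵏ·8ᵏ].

R = 6√14/7

Ratio test: |a_{k+1}/a_k| = [(3k + 8)/(3(k+1) + 8)] · 4·7/(36·8) → 7/72 as k → ∞.
Since the exponent of (z − 1) increases by 2 each term, convergence requires |z − 1|² < 72/7, hence R = 6√14/7.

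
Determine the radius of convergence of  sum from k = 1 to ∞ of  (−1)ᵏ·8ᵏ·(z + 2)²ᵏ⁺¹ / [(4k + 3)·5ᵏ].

R = √10/4

The ratio of consecutive coefficients is [(4k + 3)/(4(k+1) + 3)] · 8/5 → 8/5.
Since the exponent of (z + 2) increases by 2 each term, convergence requires |z + 2|² < 5/8, hence R = √10/4.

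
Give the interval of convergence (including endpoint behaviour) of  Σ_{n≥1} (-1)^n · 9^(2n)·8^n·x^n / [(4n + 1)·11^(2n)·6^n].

(-121/108, 121/108]

By the ratio test, |a_{n+1}/a_n| = [(4n + 1)/(4(n+1) + 1)] · 81·8/(121·6) → 108/121.
Hence the series converges for |x| < 1/(108/121) = 121/108, so the radius of convergence is 121/108.
At x = 121/108: convergence follows from the alternating series test (terms decrease monotonically to 0).
When x = -121/108, comparison with the harmonic series Σ 1/n shows the series diverges.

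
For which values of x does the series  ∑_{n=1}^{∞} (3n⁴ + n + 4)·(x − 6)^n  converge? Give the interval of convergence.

(5, 7)

Apply the ratio test: |a_{n+1}| / |a_n| = (3(n+1)⁴ + (n+1) + 4)/(3n⁴ + n + 4), which tends to 1 as n → ∞.
Convergence for |x − 6| < 1, so R = 1.
Check x = 7: the terms do not tend to 0, so the series diverges.
Endpoint x = 5: the terms have absolute value of order n⁴, which does not tend to 0, so the series diverges by the divergence test.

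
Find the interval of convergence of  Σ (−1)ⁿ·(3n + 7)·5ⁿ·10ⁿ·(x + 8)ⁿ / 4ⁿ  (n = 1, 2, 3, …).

Apply the ratio test: |a_{n+1}| / |a_n| = [(3(n+1) + 7)/(3n + 7)] · 5·10/4, which tends to 25/2 as n → ∞.
Thus R = 1/(25/2) = 2/25.
Check x = -198/25: the n-th term does not approach 0; divergence by the term test.
Endpoint x = -202/25: the n-th term does not approach 0; divergence by the term test.

(-202/25, -198/25)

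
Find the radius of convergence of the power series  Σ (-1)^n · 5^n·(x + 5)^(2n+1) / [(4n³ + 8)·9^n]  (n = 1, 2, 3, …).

Apply the ratio test: |a_{n+1}| / |a_n| = [(4n³ + 8)/(4(n+1)³ + 8)] · 5/9, which tends to 5/9 as n → ∞.
Successive powers of (x + 5) differ by 2, so the series converges when |x + 5|² · 5/9 < 1, i.e. |x + 5| < √(9/5). So R = 3√5/5.

R = 3√5/5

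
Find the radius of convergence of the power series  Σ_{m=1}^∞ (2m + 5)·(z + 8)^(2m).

Apply the ratio test: |a_{m+1}| / |a_m| = (2(m+1) + 5)/(2m + 5), which tends to 1 as m → ∞.
Successive powers of (z + 8) differ by 2, so the series converges when |z + 8|² · 1 < 1, i.e. |z + 8| < √(1) = 1. So R = 1.

R = 1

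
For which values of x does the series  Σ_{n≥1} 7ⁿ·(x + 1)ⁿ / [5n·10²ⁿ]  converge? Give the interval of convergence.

[-107/7, 93/7)

By the ratio test, |a_{n+1}/a_n| = [5n/5(n+1)] · 7/100 → 7/100.
Convergence for |x + 1| · 7/100 < 1, i.e. |x + 1| < 100/7. So R = 100/7.
When x = 93/7, comparison with the harmonic series Σ 1/n shows the series diverges.
Check x = -107/7: convergence follows from the alternating series test (terms decrease monotonically to 0).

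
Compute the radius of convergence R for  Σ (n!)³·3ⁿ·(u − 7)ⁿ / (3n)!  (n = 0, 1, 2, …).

Ratio test: |a_{n+1}/a_n| = (n+1)³/[(3n+1)·(3n+2)·(3n+3)] · 3 → 1/9 as n → ∞.
The series converges when 1/9 · |u − 7| < 1, giving R = 9.

R = 9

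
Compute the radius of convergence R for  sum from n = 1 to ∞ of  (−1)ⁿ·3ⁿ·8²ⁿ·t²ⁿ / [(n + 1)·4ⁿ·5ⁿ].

R = √15/12

The ratio of consecutive coefficients is [(n + 1)/((n+1) + 1)] · 3·64/(4·5) → 48/5.
Since the exponent of t increases by 2 each term, convergence requires |t|² < 5/48, hence R = √15/12.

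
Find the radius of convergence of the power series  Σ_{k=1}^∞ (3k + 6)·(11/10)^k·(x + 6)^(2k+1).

R = √110/11

The ratio of consecutive coefficients is [(3(k+1) + 6)/(3k + 6)] · 11/10 → 11/10.
Writing y = (x + 6)², the series in y has radius 10/11, so |x + 6| < √(10/11) and R = √110/11.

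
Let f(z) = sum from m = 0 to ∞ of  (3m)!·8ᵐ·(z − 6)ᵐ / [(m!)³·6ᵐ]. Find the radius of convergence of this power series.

R = 1/36

By the ratio test, |a_{m+1}/a_m| = (3m+1)·(3m+2)·(3m+3)/(m+1)³ · 8/6 → 36.
Thus R = 1/(36) = 1/36.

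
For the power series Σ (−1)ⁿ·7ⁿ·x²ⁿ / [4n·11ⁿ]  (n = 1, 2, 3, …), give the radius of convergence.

By the ratio test, |a_{n+1}/a_n| = [4n/4(n+1)] · 7/11 → 7/11.
Since the exponent of x increases by 2 each term, convergence requires |x|² < 11/7, hence R = √77/7.

R = √77/7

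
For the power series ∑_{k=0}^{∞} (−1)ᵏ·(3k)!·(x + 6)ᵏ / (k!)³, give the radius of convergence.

By the ratio test, |a_{k+1}/a_k| = (3k+1)·(3k+2)·(3k+3)/(k+1)³ → 27.
The series converges when 27 · |x + 6| < 1, giving R = 1/27.

R = 1/27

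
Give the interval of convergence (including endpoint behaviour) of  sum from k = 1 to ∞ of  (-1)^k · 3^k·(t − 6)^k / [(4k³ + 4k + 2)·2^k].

By the ratio test, |a_{k+1}/a_k| = [(4k³ + 4k + 2)/(4(k+1)³ + 4(k+1) + 2)] · 3/2 → 3/2.
Thus R = 1/(3/2) = 2/3.
Endpoint t = 20/3: absolute convergence follows by limit comparison with Σ 1/k³.
When t = 16/3, the terms are on the order of 1/k³, so the series converges absolutely by comparison with the p-series (p = 3 > 1).

[16/3, 20/3]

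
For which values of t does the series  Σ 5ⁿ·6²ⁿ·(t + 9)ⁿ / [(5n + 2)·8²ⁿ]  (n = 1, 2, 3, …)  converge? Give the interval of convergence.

[-421/45, -389/45)

The ratio of consecutive coefficients is [(5n + 2)/(5(n+1) + 2)] · 5·36/64 → 45/16.
Thus R = 1/(45/16) = 16/45.
Endpoint t = -389/45: comparison with the harmonic series Σ 1/n shows the series diverges.
Endpoint t = -421/45: an alternating series whose terms decrease to 0 in absolute value, so it converges by the Leibniz criterion.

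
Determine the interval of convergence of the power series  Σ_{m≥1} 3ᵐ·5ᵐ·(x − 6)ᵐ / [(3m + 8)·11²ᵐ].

Apply the ratio test: |a_{m+1}| / |a_m| = [(3m + 8)/(3(m+1) + 8)] · 3·5/121, which tends to 15/121 as m → ∞.
Convergence for |x − 6| · 15/121 < 1, i.e. |x − 6| < 121/15. So R = 121/15.
Check x = 211/15: the terms are asymptotic to a nonzero constant times 1/m, so the series diverges by limit comparison with Σ 1/m.
When x = -31/15, an alternating series whose terms decrease to 0 in absolute value, so it converges by the Leibniz criterion.

[-31/15, 211/15)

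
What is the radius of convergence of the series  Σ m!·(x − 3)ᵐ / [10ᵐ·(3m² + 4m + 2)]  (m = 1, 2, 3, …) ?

The ratio of consecutive coefficients is (m+1) · 1/10 · (3m² + 4m + 2)/(3(m+1)² + 4(m+1) + 2) → ∞.
The terms grow without bound for any (x − 3) ≠ 0, so R = 0 (convergence only at x = 3).

R = 0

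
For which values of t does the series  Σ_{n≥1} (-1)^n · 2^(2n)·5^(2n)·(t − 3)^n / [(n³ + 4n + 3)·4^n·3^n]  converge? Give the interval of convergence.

Apply the ratio test: |a_{n+1}| / |a_n| = [(n³ + 4n + 3)/((n+1)³ + 4(n+1) + 3)] · 4·25/(4·3), which tends to 25/3 as n → ∞.
Thus R = 1/(25/3) = 3/25.
At t = 78/25: the series is dominated by a constant times Σ 1/n³, which converges (p = 3 > 1).
When t = 72/25, the terms are on the order of 1/n³, so the series converges absolutely by comparison with the p-series (p = 3 > 1).

[72/25, 78/25]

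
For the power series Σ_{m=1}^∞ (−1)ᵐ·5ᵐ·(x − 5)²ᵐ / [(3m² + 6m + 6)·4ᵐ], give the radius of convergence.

R = 2√5/5

Apply the ratio test: |a_{m+1}| / |a_m| = [(3m² + 6m + 6)/(3(m+1)² + 6(m+1) + 6)] · 5/4, which tends to 5/4 as m → ∞.
Writing y = (x − 5)², the series in y has radius 4/5, so |x − 5| < √(4/5) and R = 2√5/5.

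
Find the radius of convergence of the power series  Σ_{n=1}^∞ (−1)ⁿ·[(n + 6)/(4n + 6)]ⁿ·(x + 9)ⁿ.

R = 4

Root test: |a_n|^(1/n) = (n + 6)/(4n + 6) → 1/4.
Convergence for |x + 9| · 1/4 < 1, i.e. |x + 9| < 4. So R = 4.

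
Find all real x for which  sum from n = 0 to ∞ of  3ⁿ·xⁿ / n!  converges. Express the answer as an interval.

By the ratio test, |a_{n+1}/a_n| = 3 · 1/(n+1) → 0.
Since the limit is 0 < 1 for every x, the series converges on all of ℝ and R = ∞.

(−∞, ∞)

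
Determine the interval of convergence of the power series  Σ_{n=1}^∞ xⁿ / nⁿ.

(−∞, ∞)

Applying the root test, |a_n|^(1/n) = 1/n → 0.
The limit is 0 for every x, so R = ∞.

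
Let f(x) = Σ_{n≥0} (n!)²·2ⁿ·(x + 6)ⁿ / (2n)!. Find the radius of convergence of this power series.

R = 2

By the ratio test, |a_{n+1}/a_n| = (n+1)²/[(2n+1)·(2n+2)] · 2 → 1/2.
Convergence for |x + 6| · 1/2 < 1, i.e. |x + 6| < 2. So R = 2.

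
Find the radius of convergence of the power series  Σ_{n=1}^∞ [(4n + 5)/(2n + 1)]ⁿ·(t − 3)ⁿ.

Applying the root test, |a_n|^(1/n) = (4n + 5)/(2n + 1) → 2.
Convergence for |t − 3| · 2 < 1, i.e. |t − 3| < 1/2. So R = 1/2.

R = 1/2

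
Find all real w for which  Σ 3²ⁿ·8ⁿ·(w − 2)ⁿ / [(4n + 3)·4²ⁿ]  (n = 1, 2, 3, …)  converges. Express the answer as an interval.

[16/9, 20/9)

Apply the ratio test: |a_{n+1}| / |a_n| = [(4n + 3)/(4(n+1) + 3)] · 9·8/16, which tends to 9/2 as n → ∞.
Hence the series converges for |w − 2| < 1/(9/2) = 2/9, so the radius of convergence is 2/9.
Check w = 20/9: the terms are asymptotic to a nonzero constant times 1/n, so the series diverges by limit comparison with Σ 1/n.
Endpoint w = 16/9: the terms alternate in sign and decrease monotonically to 0 in absolute value (size ~ c/n), so the alternating series test gives convergence.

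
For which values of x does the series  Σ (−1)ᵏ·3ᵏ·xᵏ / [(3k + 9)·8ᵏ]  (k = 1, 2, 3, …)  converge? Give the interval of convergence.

(-8/3, 8/3]

Apply the ratio test: |a_{k+1}| / |a_k| = [(3k + 9)/(3(k+1) + 9)] · 3/8, which tends to 3/8 as k → ∞.
Hence the series converges for |x| < 1/(3/8) = 8/3, so the radius of convergence is 8/3.
At x = 8/3: convergence follows from the alternating series test (terms decrease monotonically to 0).
At x = -8/3: the terms behave like c/k; limit comparison with the harmonic series gives divergence.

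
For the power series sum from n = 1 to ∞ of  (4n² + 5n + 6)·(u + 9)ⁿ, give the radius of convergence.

R = 1

Ratio test: |a_{n+1}/a_n| = (4(n+1)² + 5(n+1) + 6)/(4n² + 5n + 6) → 1 as n → ∞.
So the series converges when |u + 9| < 1 and diverges when |u + 9| > 1; R = 1.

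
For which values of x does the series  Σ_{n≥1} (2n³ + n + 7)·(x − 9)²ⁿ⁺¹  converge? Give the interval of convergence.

Apply the ratio test: |a_{n+1}| / |a_n| = (2(n+1)³ + (n+1) + 7)/(2n³ + n + 7), which tends to 1 as n → ∞.
Writing y = (x − 9)², the series in y has radius 1, so |x − 9| < √(1) = 1 and R = 1.
Check x = 10: the terms do not tend to 0, so the series diverges.
At x = 8: the n-th term does not approach 0; divergence by the term test.

(8, 10)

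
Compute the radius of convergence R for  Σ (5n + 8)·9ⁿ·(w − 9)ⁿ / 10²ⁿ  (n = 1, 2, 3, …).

R = 100/9

By the ratio test, |a_{n+1}/a_n| = [(5(n+1) + 8)/(5n + 8)] · 9/100 → 9/100.
Hence the series converges for |w − 9| < 1/(9/100) = 100/9, so the radius of convergence is 100/9.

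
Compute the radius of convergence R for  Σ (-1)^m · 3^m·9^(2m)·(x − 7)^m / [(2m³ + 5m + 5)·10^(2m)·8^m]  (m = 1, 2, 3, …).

R = 800/243

The ratio of consecutive coefficients is [(2m³ + 5m + 5)/(2(m+1)³ + 5(m+1) + 5)] · 3·81/(100·8) → 243/800.
Hence the series converges for |x − 7| < 1/(243/800) = 800/243, so the radius of convergence is 800/243.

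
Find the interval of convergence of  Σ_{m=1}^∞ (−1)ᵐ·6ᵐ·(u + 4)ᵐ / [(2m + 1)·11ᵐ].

(-35/6, -13/6]

By the ratio test, |a_{m+1}/a_m| = [(2m + 1)/(2(m+1) + 1)] · 6/11 → 6/11.
Convergence for |u + 4| · 6/11 < 1, i.e. |u + 4| < 11/6. So R = 11/6.
Endpoint u = -13/6: the terms alternate in sign and decrease monotonically to 0 in absolute value (size ~ c/m), so the alternating series test gives convergence.
Endpoint u = -35/6: the terms are asymptotic to a nonzero constant times 1/m, so the series diverges by limit comparison with Σ 1/m.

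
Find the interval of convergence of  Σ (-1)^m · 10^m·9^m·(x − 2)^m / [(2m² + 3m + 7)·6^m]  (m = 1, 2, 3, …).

Ratio test: |a_{m+1}/a_m| = [(2m² + 3m + 7)/(2(m+1)² + 3(m+1) + 7)] · 10·9/6 → 15 as m → ∞.
Thus R = 1/(15) = 1/15.
Check x = 31/15: the series is dominated by a constant times Σ 1/m², which converges (p = 2 > 1).
When x = 29/15, the series is dominated by a constant times Σ 1/m², which converges (p = 2 > 1).

[29/15, 31/15]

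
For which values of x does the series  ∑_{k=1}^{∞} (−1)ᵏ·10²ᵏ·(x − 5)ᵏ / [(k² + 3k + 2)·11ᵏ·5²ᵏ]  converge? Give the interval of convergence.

By the ratio test, |a_{k+1}/a_k| = [(k² + 3k + 2)/((k+1)² + 3(k+1) + 2)] · 100/(11·25) → 4/11.
The series converges when 4/11 · |x − 5| < 1, giving R = 11/4.
Check x = 31/4: the series is dominated by a constant times Σ 1/k², which converges (p = 2 > 1).
When x = 9/4, the series is dominated by a constant times Σ 1/k², which converges (p = 2 > 1).

[9/4, 31/4]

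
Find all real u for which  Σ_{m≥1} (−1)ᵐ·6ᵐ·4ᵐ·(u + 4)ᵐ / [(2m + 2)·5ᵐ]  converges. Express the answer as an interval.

The ratio of consecutive coefficients is [(2m + 2)/(2(m+1) + 2)] · 6·4/5 → 24/5.
Thus R = 1/(24/5) = 5/24.
At u = -91/24: an alternating series whose terms decrease to 0 in absolute value, so it converges by the Leibniz criterion.
At u = -101/24: the terms behave like c/m; limit comparison with the harmonic series gives divergence.

(-101/24, -91/24]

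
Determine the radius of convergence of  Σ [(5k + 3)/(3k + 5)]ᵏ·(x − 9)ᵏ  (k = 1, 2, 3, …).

R = 3/5

Root test: |a_k|^(1/k) = (5k + 3)/(3k + 5) → 5/3.
Thus R = 1/(5/3) = 3/5.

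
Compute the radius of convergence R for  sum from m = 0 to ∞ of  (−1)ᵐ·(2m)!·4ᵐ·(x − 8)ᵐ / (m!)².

The ratio of consecutive coefficients is (2m+1)·(2m+2)/(m+1)² · 4 → 16.
Hence the series converges for |x − 8| < 1/(16) = 1/16, so the radius of convergence is 1/16.

R = 1/16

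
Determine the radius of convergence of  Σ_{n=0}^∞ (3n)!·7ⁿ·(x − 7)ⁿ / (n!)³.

R = 1/189

Apply the ratio test: |a_{n+1}| / |a_n| = (3n+1)·(3n+2)·(3n+3)/(n+1)³ · 7, which tends to 189 as n → ∞.
Hence the series converges for |x − 7| < 1/(189) = 1/189, so the radius of convergence is 1/189.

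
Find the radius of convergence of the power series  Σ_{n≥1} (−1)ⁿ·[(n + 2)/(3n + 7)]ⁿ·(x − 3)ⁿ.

R = 3

By the Cauchy root test, |a_n|^(1/n) = (n + 2)/(3n + 7) → 1/3.
Hence the series converges for |x − 3| < 1/(1/3) = 3, so the radius of convergence is 3.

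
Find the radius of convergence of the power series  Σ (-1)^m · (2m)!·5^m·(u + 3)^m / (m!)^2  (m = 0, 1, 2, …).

R = 1/20

Apply the ratio test: |a_{m+1}| / |a_m| = (2m+1)·(2m+2)/(m+1)² · 5, which tends to 20 as m → ∞.
Convergence for |u + 3| · 20 < 1, i.e. |u + 3| < 1/20. So R = 1/20.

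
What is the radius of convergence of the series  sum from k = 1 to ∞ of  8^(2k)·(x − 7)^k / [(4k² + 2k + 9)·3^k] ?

Apply the ratio test: |a_{k+1}| / |a_k| = [(4k² + 2k + 9)/(4(k+1)² + 2(k+1) + 9)] · 64/3, which tends to 64/3 as k → ∞.
Thus R = 1/(64/3) = 3/64.

R = 3/64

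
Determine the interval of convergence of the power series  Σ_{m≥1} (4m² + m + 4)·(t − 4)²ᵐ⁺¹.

The ratio of consecutive coefficients is (4(m+1)² + (m+1) + 4)/(4m² + m + 4) → 1.
Writing y = (t − 4)², the series in y has radius 1, so |t − 4| < √(1) = 1 and R = 1.
Check t = 5: the m-th term does not approach 0; divergence by the term test.
Check t = 3: the terms have absolute value of order m², which does not tend to 0, so the series diverges by the divergence test.

(3, 5)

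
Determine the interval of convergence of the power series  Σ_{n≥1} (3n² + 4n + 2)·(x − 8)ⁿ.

(7, 9)

By the ratio test, |a_{n+1}/a_n| = (3(n+1)² + 4(n+1) + 2)/(3n² + 4n + 2) → 1.
So the series converges when |x − 8| < 1 and diverges when |x − 8| > 1; R = 1.
Check x = 9: the n-th term does not approach 0; divergence by the term test.
Endpoint x = 7: the n-th term does not approach 0; divergence by the term test.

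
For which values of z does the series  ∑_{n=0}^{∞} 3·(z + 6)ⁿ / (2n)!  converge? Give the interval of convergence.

(−∞, ∞)

Apply the ratio test: |a_{n+1}| / |a_n| = 3/3 · 1/[(2n+1)·(2n+2)], which tends to 0 as n → ∞.
Since the limit is 0 < 1 for every z, the series converges on all of ℝ and R = ∞.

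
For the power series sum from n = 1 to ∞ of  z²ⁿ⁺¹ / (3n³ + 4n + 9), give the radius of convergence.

By the ratio test, |a_{n+1}/a_n| = (3n³ + 4n + 9)/(3(n+1)³ + 4(n+1) + 9) → 1.
Writing y = z², the series in y has radius 1, so |z| < √(1) = 1 and R = 1.

R = 1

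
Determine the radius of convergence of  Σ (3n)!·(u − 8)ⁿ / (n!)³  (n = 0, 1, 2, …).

R = 1/27

Ratio test: |a_{n+1}/a_n| = (3n+1)·(3n+2)·(3n+3)/(n+1)³ → 27 as n → ∞.
The series converges when 27 · |u − 8| < 1, giving R = 1/27.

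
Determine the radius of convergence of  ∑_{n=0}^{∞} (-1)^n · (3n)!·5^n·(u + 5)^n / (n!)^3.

Ratio test: |a_{n+1}/a_n| = (3n+1)·(3n+2)·(3n+3)/(n+1)³ · 5 → 135 as n → ∞.
Thus R = 1/(135) = 1/135.

R = 1/135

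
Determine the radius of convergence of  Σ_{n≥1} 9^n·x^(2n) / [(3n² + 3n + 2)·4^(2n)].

R = 4/3

The ratio of consecutive coefficients is [(3n² + 3n + 2)/(3(n+1)² + 3(n+1) + 2)] · 9/16 → 9/16.
Since the exponent of x increases by 2 each term, convergence requires |x|² < 16/9, hence R = 4/3.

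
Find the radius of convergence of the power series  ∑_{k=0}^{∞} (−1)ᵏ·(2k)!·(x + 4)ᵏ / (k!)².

R = 1/4

The ratio of consecutive coefficients is (2k+1)·(2k+2)/(k+1)² → 4.
Convergence for |x + 4| · 4 < 1, i.e. |x + 4| < 1/4. So R = 1/4.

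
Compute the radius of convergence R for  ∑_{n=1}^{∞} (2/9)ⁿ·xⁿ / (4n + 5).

R = 9/2

By the ratio test, |a_{n+1}/a_n| = [(4n + 5)/(4(n+1) + 5)] · 2/9 → 2/9.
Hence the series converges for |x| < 1/(2/9) = 9/2, so the radius of convergence is 9/2.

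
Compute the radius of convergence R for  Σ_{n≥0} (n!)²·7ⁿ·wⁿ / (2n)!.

R = 4/7

By the ratio test, |a_{n+1}/a_n| = (n+1)²/[(2n+1)·(2n+2)] · 7 → 7/4.
The series converges when 7/4 · |w| < 1, giving R = 4/7.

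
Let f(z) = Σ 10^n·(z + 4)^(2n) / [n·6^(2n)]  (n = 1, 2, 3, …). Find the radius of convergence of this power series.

R = 3√10/5

Ratio test: |a_{n+1}/a_n| = [n/(n+1)] · 10/36 → 5/18 as n → ∞.
Writing y = (z + 4)², the series in y has radius 18/5, so |z + 4| < √(18/5) and R = 3√10/5.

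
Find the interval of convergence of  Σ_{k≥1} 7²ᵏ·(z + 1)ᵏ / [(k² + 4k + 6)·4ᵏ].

[-53/49, -45/49]

By the ratio test, |a_{k+1}/a_k| = [(k² + 4k + 6)/((k+1)² + 4(k+1) + 6)] · 49/4 → 49/4.
Convergence for |z + 1| · 49/4 < 1, i.e. |z + 1| < 4/49. So R = 4/49.
Endpoint z = -45/49: the series is dominated by a constant times Σ 1/k², which converges (p = 2 > 1).
Endpoint z = -53/49: the series is dominated by a constant times Σ 1/k², which converges (p = 2 > 1).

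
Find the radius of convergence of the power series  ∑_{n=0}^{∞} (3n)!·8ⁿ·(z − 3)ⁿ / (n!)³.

By the ratio test, |a_{n+1}/a_n| = (3n+1)·(3n+2)·(3n+3)/(n+1)³ · 8 → 216.
Hence the series converges for |z − 3| < 1/(216) = 1/216, so the radius of convergence is 1/216.

R = 1/216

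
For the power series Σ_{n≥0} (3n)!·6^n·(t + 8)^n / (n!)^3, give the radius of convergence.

The ratio of consecutive coefficients is (3n+1)·(3n+2)·(3n+3)/(n+1)³ · 6 → 162.
Convergence for |t + 8| · 162 < 1, i.e. |t + 8| < 1/162. So R = 1/162.

R = 1/162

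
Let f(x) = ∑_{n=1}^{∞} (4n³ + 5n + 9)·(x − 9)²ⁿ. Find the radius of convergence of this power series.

Ratio test: |a_{n+1}/a_n| = (4(n+1)³ + 5(n+1) + 9)/(4n³ + 5n + 9) → 1 as n → ∞.
Since the exponent of (x − 9) increases by 2 each term, convergence requires |x − 9|² < 1, hence R = 1.

R = 1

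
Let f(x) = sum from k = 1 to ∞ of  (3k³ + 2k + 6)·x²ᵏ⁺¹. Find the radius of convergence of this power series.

Ratio test: |a_{k+1}/a_k| = (3(k+1)³ + 2(k+1) + 6)/(3k³ + 2k + 6) → 1 as k → ∞.
Successive powers of x differ by 2, so the series converges when |x|² · 1 < 1, i.e. |x| < √(1) = 1. So R = 1.

R = 1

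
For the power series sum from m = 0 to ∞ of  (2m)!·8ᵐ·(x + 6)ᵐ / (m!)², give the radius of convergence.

R = 1/32

By the ratio test, |a_{m+1}/a_m| = (2m+1)·(2m+2)/(m+1)² · 8 → 32.
The series converges when 32 · |x + 6| < 1, giving R = 1/32.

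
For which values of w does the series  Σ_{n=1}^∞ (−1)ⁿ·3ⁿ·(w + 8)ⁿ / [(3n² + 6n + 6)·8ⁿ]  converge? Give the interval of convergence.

The ratio of consecutive coefficients is [(3n² + 6n + 6)/(3(n+1)² + 6(n+1) + 6)] · 3/8 → 3/8.
Thus R = 1/(3/8) = 8/3.
Check w = -16/3: the series is dominated by a constant times Σ 1/n², which converges (p = 2 > 1).
When w = -32/3, absolute convergence follows by limit comparison with Σ 1/n².

[-32/3, -16/3]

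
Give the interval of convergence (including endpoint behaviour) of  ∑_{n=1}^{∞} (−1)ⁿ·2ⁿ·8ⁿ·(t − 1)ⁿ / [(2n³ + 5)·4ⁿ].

[3/4, 5/4]

Ratio test: |a_{n+1}/a_n| = [(2n³ + 5)/(2(n+1)³ + 5)] · 2·8/4 → 4 as n → ∞.
Thus R = 1/(4) = 1/4.
Check t = 5/4: the terms are on the order of 1/n³, so the series converges absolutely by comparison with the p-series (p = 3 > 1).
Endpoint t = 3/4: the series is dominated by a constant times Σ 1/n³, which converges (p = 3 > 1).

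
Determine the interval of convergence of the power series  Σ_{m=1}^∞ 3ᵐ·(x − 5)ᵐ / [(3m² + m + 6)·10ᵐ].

[5/3, 25/3]

By the ratio test, |a_{m+1}/a_m| = [(3m² + m + 6)/(3(m+1)² + (m+1) + 6)] · 3/10 → 3/10.
Convergence for |x − 5| · 3/10 < 1, i.e. |x − 5| < 10/3. So R = 10/3.
At x = 25/3: the terms are on the order of 1/m², so the series converges absolutely by comparison with the p-series (p = 2 > 1).
Check x = 5/3: the terms are on the order of 1/m², so the series converges absolutely by comparison with the p-series (p = 2 > 1).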